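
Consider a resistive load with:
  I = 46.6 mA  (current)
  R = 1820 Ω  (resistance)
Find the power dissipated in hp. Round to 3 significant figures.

0.00530 hp

Directly: P = I²R.
I = 46.6 mA = 0.04660 A; R = 1820 Ω.
P = 3.952 W  (the unit combination reduces to kg·m²/s³ = W)
3.952 W × (1 hp / 745.7 W) = 0.005300 hp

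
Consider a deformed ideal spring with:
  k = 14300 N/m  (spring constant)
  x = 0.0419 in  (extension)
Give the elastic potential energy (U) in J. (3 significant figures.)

U is given directly by: U = ½kx².
k = 14300 N/m; x = 0.0419 in = 0.001064 m.
U = 0.008098 J  (the unit combination reduces to kg·m²/s² = J)

0.00810 J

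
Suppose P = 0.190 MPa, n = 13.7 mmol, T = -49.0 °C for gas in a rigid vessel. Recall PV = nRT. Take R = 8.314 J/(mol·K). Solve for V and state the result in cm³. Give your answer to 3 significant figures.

134 cm³

From the ideal-gas law: V = nRT/P.
P = 0.190 MPa = 1.900×10^5 Pa; n = 13.7 mmol = 0.01370 mol; T = -49.0 °C = 224.1 K; R = 8.314 J/(mol·K).
V = 1.344×10^-4 m³
1.344×10^-4 m³ × (1 cm³ / 1.000×10^-6 m³) = 134.4 cm³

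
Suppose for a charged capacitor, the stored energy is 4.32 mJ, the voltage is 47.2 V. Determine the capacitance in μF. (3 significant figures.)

Solving E = ½C·V² for C: C = 2E/V².
E = 4.32 mJ = 0.004320 J; V = 47.2 V.
C = 3.878×10^-6 F
3.878×10^-6 F × (1 μF / 1.000×10^-6 F) = 3.878 μF

3.88 μF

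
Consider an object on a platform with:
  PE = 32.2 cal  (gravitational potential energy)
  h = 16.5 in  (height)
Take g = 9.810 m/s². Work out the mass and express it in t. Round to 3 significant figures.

Rearranging: m = PE/(g·h).
PE = 32.2 cal = 134.7 J; h = 16.5 in = 0.4191 m; g = 9.810 m/s².
m = 32.77 kg
32.77 kg × (1 t / 1000 kg) = 0.03277 t

0.0328 t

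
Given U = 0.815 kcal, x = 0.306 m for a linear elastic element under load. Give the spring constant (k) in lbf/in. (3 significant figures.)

416 lbf/in

Rearranging U = ½k·x² for k: k = 2U/x².
U = 0.815 kcal = 3410 J; x = 0.306 m.
k = 72834 N/m
72834 N/m × (1 lbf/in / 175.1 N/m) = 415.9 lbf/in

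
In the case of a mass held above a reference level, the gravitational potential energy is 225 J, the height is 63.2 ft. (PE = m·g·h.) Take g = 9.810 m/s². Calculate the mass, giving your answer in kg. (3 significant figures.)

Rearranging: m = PE/(g·h).
PE = 225 J; h = 63.2 ft = 19.26 m; g = 9.810 m/s².
m = 1.191 kg

1.19 kg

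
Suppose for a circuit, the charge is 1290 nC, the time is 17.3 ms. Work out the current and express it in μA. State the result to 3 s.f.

Rearranging q = I·t for I: I = q/t.
q = 1290 nC = 1.290×10^-6 C; t = 17.3 ms = 0.01730 s.
I = 7.457×10^-5 A
7.457×10^-5 A × (1 μA / 1.000×10^-6 A) = 74.57 μA

74.6 μA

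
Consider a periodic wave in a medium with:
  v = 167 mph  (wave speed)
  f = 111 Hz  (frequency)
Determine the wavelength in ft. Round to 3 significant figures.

Rearranging: λ = v/f.
v = 167 mph = 74.66 m/s; f = 111 Hz.
λ = 0.6726 m
0.6726 m × (1 ft / 0.3048 m) = 2.207 ft

2.21 ft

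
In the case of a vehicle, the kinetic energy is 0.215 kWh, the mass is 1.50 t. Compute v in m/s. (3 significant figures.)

32.1 m/s

Rearranging KE = ½mv² for v: v = √(2·KE/m).
KE = 0.215 kWh = 7.740×10^5 J; m = 1.50 t = 1500 kg.
v = 32.12 m/s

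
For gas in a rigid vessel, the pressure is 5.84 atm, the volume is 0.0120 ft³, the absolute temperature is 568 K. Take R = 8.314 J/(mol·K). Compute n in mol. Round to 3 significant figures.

0.0426 mol

Rearranging PV = nRT for n: n = PV/(RT).
P = 5.84 atm = 5.917×10^5 Pa; V = 0.0120 ft³ = 3.398×10^-4 m³; T = 568 K; R = 8.314 J/(mol·K).
n = 0.04258 mol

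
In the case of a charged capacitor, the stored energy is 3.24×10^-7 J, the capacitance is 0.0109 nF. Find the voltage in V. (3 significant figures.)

244 V

Rearranging: V = √(2E/C).
E = 3.24×10^-7 J; C = 0.0109 nF = 1.090×10^-11 F.
V = 243.8 V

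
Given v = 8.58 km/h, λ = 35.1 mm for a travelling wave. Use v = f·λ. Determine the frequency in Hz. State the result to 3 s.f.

67.9 Hz

Rearranging: f = v/λ.
v = 8.58 km/h = 2.383 m/s; λ = 35.1 mm = 0.03510 m.
f = 67.90 Hz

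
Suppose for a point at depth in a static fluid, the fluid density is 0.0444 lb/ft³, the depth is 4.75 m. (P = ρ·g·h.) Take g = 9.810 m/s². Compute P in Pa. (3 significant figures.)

33.1 Pa

P is given directly by: P = ρgh.
ρ = 0.0444 lb/ft³ = 0.7112 kg/m³; h = 4.75 m; g = 9.810 m/s².
P = 33.14 Pa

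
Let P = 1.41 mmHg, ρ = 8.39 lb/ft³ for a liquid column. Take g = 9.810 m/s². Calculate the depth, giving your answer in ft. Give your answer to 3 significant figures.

Rearranging: h = P/(ρ·g).
P = 1.41 mmHg = 188.0 Pa; ρ = 8.39 lb/ft³ = 134.4 kg/m³; g = 9.810 m/s².
h = 0.1426 m
0.1426 m × (1 ft / 0.3048 m) = 0.4678 ft

0.468 ft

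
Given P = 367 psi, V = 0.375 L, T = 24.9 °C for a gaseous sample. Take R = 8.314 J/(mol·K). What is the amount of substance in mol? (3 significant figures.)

0.383 mol

Rearranging PV = nRT for n: n = PV/(RT).
P = 367 psi = 2.530×10^6 Pa; V = 0.375 L = 3.750×10^-4 m³; T = 24.9 °C = 298.0 K; R = 8.314 J/(mol·K).
n = 0.3829 mol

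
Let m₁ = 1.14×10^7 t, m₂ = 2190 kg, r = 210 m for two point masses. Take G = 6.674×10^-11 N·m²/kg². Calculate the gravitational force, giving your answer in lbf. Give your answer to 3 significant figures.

F is given directly by: F = Gm₁m₂/r².
m₁ = 1.14×10^7 t = 1.140×10^10 kg; m₂ = 2190 kg; r = 210 m; G = 6.674×10^-11 N·m²/kg².
F = 0.03778 N
0.03778 N × (1 lbf / 4.448 N) = 0.008494 lbf

0.00849 lbf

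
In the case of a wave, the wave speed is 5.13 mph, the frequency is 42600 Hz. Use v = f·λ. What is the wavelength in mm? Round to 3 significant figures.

0.0538 mm

Solving v = f·λ for λ: λ = v/f.
v = 5.13 mph = 2.293 m/s; f = 42600 Hz.
λ = 5.383×10^-5 m
5.383×10^-5 m × (1 mm / 0.001000 m) = 0.05383 mm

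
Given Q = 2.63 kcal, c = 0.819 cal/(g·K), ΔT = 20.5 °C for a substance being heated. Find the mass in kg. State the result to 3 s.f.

Rearranging: m = Q/(c·ΔT).
Q = 2.63 kcal = 11004 J; c = 0.819 cal/(g·K) = 3427 J/(kg·K); ΔT = 20.5 °C = 20.50 K.
m = 0.1566 kg

0.157 kg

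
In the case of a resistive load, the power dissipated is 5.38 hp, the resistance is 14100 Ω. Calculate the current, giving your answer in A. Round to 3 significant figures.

Rearranging: I = √(P/R).
P = 5.38 hp = 4012 W; R = 14100 Ω.
I = 0.5334 A

0.533 A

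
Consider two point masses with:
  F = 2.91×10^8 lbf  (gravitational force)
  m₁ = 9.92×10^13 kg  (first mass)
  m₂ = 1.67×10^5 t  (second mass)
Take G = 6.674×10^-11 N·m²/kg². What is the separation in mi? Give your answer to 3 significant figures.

0.0182 mi

Rearranging: r = √(G·m₁m₂/F).
F = 2.91×10^8 lbf = 1.294×10^9 N; m₁ = 9.92×10^13 kg; m₂ = 1.67×10^5 t = 1.670×10^8 kg; G = 6.674×10^-11 N·m²/kg².
r = 29.23 m
29.23 m × (1 mi / 1609 m) = 0.01816 mi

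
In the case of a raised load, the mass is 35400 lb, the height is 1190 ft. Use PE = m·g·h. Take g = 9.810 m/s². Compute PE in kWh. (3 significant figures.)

15.9 kWh

Directly: PE = mgh.
m = 35400 lb = 16057 kg; h = 1190 ft = 362.7 m; g = 9.810 m/s².
PE = 5.713×10^7 J
5.713×10^7 J × (1 kWh / 3.600×10^6 J) = 15.87 kWh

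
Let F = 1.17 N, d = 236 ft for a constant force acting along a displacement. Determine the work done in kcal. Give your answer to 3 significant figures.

0.0201 kcal

W is given directly by: W = F·d.
F = 1.17 N; d = 236 ft = 71.93 m.
W = 84.16 J
84.16 J × (1 kcal / 4184 J) = 0.02012 kcal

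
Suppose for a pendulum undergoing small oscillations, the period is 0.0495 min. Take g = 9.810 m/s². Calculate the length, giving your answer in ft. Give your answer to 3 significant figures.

Solving T = 2π√(L/g) for L: L = g·(T/2π)².
T = 0.0495 min = 2.970 s; g = 9.810 m/s².
L = 2.192 m
2.192 m × (1 ft / 0.3048 m) = 7.191 ft

7.19 ft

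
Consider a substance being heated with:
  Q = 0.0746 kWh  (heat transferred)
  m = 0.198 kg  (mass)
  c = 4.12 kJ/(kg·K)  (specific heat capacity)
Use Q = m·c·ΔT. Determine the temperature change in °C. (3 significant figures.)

329 °C

Rearranging Q = m·c·ΔT for ΔT: ΔT = Q/(m·c).
Q = 0.0746 kWh = 2.686×10^5 J; m = 0.198 kg; c = 4.12 kJ/(kg·K) = 4120 J/(kg·K).
ΔT = 329.2 K
Since 1 °C = 1 K, 329.2 °C.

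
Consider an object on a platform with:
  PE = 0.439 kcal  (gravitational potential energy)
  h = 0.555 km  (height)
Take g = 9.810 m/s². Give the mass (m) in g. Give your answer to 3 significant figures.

Rearranging: m = PE/(g·h).
PE = 0.439 kcal = 1837 J; h = 0.555 km = 555.0 m; g = 9.810 m/s².
m = 0.3374 kg
0.3374 kg × (1 g / 0.001000 kg) = 337.4 g

337 g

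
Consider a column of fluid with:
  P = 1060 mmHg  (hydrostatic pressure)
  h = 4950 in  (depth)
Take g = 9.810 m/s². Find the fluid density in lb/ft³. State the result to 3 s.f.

7.15 lb/ft³

Solving P = ρ·g·h for ρ: ρ = P/(g·h).
P = 1060 mmHg = 1.413×10^5 Pa; h = 4950 in = 125.7 m; g = 9.810 m/s².
ρ = 114.6 kg/m³
114.6 kg/m³ × (1 lb/ft³ / 16.02 kg/m³) = 7.153 lb/ft³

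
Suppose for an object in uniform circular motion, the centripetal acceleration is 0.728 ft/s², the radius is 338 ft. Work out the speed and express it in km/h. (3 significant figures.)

Rearranging: v = √(a·r).
a = 0.728 ft/s² = 0.2219 m/s²; r = 338 ft = 103.0 m.
v = 4.781 m/s
4.781 m/s × (1 km/h / 0.2778 m/s) = 17.21 km/h

17.2 km/h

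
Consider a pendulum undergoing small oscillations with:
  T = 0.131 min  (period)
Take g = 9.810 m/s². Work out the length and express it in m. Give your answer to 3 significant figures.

15.4 m

Rearranging: L = g·(T/2π)².
T = 0.131 min = 7.860 s; g = 9.810 m/s².
L = 15.35 m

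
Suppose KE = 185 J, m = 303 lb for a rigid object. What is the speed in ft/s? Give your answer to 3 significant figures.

5.38 ft/s

Rearranging: v = √(2·KE/m).
KE = 185 J; m = 303 lb = 137.4 kg.
v = 1.641 m/s
1.641 m/s × (1 ft/s / 0.3048 m/s) = 5.383 ft/s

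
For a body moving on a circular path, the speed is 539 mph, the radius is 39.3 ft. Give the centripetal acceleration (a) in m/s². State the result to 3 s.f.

4850 m/s²

a is given directly by: a = v²/r.
v = 539 mph = 241.0 m/s; r = 39.3 ft = 11.98 m.
a = 4847 m/s²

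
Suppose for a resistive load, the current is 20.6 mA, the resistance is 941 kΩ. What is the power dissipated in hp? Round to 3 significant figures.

0.536 hp

P is given directly by: P = I²R.
I = 20.6 mA = 0.02060 A; R = 941 kΩ = 9.410×10^5 Ω.
P = 399.3 W  (the unit combination reduces to kg·m²/s³ = W)
399.3 W × (1 hp / 745.7 W) = 0.5355 hp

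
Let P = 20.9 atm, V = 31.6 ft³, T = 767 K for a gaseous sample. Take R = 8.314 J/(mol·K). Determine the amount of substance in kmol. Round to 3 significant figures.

0.297 kmol

From the ideal-gas law: n = PV/(RT).
P = 20.9 atm = 2.118×10^6 Pa; V = 31.6 ft³ = 0.8948 m³; T = 767 K; R = 8.314 J/(mol·K).
n = 297.2 mol
297.2 mol × (1 kmol / 1000 mol) = 0.2972 kmol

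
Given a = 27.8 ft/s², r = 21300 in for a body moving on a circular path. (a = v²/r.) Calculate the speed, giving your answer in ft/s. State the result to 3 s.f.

Rearranging: v = √(a·r).
a = 27.8 ft/s² = 8.473 m/s²; r = 21300 in = 541.0 m.
v = 67.71 m/s
67.71 m/s × (1 ft/s / 0.3048 m/s) = 222.1 ft/s

222 ft/s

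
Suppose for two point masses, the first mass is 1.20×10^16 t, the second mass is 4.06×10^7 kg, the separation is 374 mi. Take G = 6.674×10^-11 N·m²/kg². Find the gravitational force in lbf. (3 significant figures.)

F is given directly by: F = Gm₁m₂/r².
m₁ = 1.20×10^16 t = 1.200×10^19 kg; m₂ = 4.06×10^7 kg; r = 374 mi = 6.019×10^5 m; G = 6.674×10^-11 N·m²/kg².
F = 89754 N
89754 N × (1 lbf / 4.448 N) = 20177 lbf

20200 lbf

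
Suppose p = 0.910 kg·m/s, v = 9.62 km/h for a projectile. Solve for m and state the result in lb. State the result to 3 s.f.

0.751 lb

Solving p = m·v for m: m = p/v.
p = 0.910 kg·m/s; v = 9.62 km/h = 2.672 m/s.
m = 0.3405 kg
0.3405 kg × (1 lb / 0.4536 kg) = 0.7508 lb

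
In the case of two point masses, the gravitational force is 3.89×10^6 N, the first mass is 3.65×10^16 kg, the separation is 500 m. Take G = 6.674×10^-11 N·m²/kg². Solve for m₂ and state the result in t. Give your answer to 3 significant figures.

Solving F = G·m₁·m₂/r² for m₂: m₂ = F·r²/(G·m₁).
F = 3.89×10^6 N; m₁ = 3.65×10^16 kg; r = 500 m; G = 6.674×10^-11 N·m²/kg².
m₂ = 3.992×10^5 kg
3.992×10^5 kg × (1 t / 1000 kg) = 399.2 t

399 t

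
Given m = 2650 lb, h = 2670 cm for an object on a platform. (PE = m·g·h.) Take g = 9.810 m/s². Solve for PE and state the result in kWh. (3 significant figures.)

PE is given directly by: PE = mgh.
m = 2650 lb = 1202 kg; h = 2670 cm = 26.70 m; g = 9.810 m/s².
PE = 3.148×10^5 J
3.148×10^5 J × (1 kWh / 3.600×10^6 J) = 0.08746 kWh

0.0875 kWh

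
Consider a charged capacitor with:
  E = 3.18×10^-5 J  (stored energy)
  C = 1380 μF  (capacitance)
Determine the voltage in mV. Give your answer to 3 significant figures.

Rearranging E = ½C·V² for V: V = √(2E/C).
E = 3.18×10^-5 J; C = 1380 μF = 0.001380 F.
V = 0.2147 V  (the unit combination reduces to kg·m²/(A·s³) = V)
0.2147 V × (1 mV / 0.001000 V) = 214.7 mV

215 mV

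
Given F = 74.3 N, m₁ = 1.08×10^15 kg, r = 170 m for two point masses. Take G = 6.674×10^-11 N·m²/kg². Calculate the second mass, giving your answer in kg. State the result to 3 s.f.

Solving F = G·m₁·m₂/r² for m₂: m₂ = F·r²/(G·m₁).
F = 74.3 N; m₁ = 1.08×10^15 kg; r = 170 m; G = 6.674×10^-11 N·m²/kg².
m₂ = 29.79 kg

29.8 kg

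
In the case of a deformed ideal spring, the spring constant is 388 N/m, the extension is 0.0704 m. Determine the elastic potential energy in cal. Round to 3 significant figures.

Directly: U = ½kx².
k = 388 N/m; x = 0.0704 m.
U = 0.9615 J
0.9615 J × (1 cal / 4.184 J) = 0.2298 cal

0.230 cal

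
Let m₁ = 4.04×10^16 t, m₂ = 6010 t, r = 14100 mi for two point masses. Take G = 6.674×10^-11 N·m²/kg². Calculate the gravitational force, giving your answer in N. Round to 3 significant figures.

F is given directly by: F = Gm₁m₂/r².
m₁ = 4.04×10^16 t = 4.040×10^19 kg; m₂ = 6010 t = 6.010×10^6 kg; r = 14100 mi = 2.269×10^7 m; G = 6.674×10^-11 N·m²/kg².
F = 31.47 N

31.5 N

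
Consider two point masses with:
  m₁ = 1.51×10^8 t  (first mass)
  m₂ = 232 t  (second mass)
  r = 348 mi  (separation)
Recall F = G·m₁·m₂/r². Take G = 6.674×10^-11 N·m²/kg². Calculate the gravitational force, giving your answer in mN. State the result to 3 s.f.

0.00745 mN

Directly: F = Gm₁m₂/r².
m₁ = 1.51×10^8 t = 1.510×10^11 kg; m₂ = 232 t = 2.320×10^5 kg; r = 348 mi = 5.601×10^5 m; G = 6.674×10^-11 N·m²/kg².
F = 7.454×10^-6 N
7.454×10^-6 N × (1 mN / 0.001000 N) = 0.007454 mN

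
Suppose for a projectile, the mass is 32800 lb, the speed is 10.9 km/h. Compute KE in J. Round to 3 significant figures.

Directly: KE = ½mv².
m = 32800 lb = 14878 kg; v = 10.9 km/h = 3.028 m/s.
KE = 68196 J  (the unit combination reduces to kg·m²/s² = J)

68200 J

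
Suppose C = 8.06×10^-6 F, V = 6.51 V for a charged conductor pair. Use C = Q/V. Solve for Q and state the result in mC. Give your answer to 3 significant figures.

0.0525 mC

Rearranging: Q = CV.
C = 8.06×10^-6 F; V = 6.51 V.
Q = 5.247×10^-5 C
5.247×10^-5 C × (1 mC / 0.001000 C) = 0.05247 mC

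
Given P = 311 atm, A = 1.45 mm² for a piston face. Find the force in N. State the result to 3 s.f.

Rearranging: F = P·A.
P = 311 atm = 3.151×10^7 Pa; A = 1.45 mm² = 1.450×10^-6 m².
F = 45.69 N

45.7 N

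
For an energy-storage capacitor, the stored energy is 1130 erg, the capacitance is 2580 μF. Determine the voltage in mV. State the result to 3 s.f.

296 mV

Solving E = ½C·V² for V: V = √(2E/C).
E = 1130 erg = 1.130×10^-4 J; C = 2580 μF = 0.002580 F.
V = 0.2960 V
0.2960 V × (1 mV / 0.001000 V) = 296.0 mV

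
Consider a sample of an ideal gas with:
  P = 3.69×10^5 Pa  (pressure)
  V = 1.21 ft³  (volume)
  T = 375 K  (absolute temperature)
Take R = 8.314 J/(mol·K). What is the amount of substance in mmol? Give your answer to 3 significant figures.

From the ideal-gas law: n = PV/(RT).
P = 3.69×10^5 Pa; V = 1.21 ft³ = 0.03426 m³; T = 375 K; R = 8.314 J/(mol·K).
n = 4.055 mol
4.055 mol × (1 mmol / 0.001000 mol) = 4055 mmol

4060 mmol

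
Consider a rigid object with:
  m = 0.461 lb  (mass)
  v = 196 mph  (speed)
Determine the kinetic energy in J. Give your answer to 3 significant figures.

803 J

KE is given directly by: KE = ½mv².
m = 0.461 lb = 0.2091 kg; v = 196 mph = 87.62 m/s.
KE = 802.7 J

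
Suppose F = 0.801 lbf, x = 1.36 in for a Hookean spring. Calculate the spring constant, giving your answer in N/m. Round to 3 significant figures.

103 N/m

From Hooke's law: k = F/x.
F = 0.801 lbf = 3.563 N; x = 1.36 in = 0.03454 m.
k = 103.1 N/m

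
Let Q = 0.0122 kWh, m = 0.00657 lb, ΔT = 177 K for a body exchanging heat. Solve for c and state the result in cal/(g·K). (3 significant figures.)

Solving Q = m·c·ΔT for c: c = Q/(m·ΔT).
Q = 0.0122 kWh = 43920 J; m = 0.00657 lb = 0.002980 kg; ΔT = 177 K.
c = 83264 J/(kg·K)
83264 J/(kg·K) × (1 cal/(g·K) / 4184 J/(kg·K)) = 19.90 cal/(g·K)

19.9 cal/(g·K)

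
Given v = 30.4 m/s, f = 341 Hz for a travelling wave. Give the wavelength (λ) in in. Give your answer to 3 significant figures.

3.51 in

Rearranging: λ = v/f.
v = 30.4 m/s; f = 341 Hz.
λ = 0.08915 m
0.08915 m × (1 in / 0.02540 m) = 3.510 in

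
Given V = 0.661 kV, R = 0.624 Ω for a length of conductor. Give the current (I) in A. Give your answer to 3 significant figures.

From Ohm's law: I = V/R.
V = 0.661 kV = 661.0 V; R = 0.624 Ω.
I = 1059 A

1060 A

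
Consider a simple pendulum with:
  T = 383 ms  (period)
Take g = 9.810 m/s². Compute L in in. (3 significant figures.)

1.44 in

Rearranging: L = g·(T/2π)².
T = 383 ms = 0.3830 s; g = 9.810 m/s².
L = 0.03645 m
0.03645 m × (1 in / 0.02540 m) = 1.435 in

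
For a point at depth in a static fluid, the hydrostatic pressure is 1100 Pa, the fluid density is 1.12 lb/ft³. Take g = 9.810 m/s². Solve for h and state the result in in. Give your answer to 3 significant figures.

246 in

Rearranging P = ρ·g·h for h: h = P/(ρ·g).
P = 1100 Pa; ρ = 1.12 lb/ft³ = 17.94 kg/m³; g = 9.810 m/s².
h = 6.250 m
6.250 m × (1 in / 0.02540 m) = 246.1 in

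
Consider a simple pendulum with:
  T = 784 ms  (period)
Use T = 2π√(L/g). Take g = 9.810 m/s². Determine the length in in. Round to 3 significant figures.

6.01 in

Rearranging T = 2π√(L/g) for L: L = g·(T/2π)².
T = 784 ms = 0.7840 s; g = 9.810 m/s².
L = 0.1527 m
0.1527 m × (1 in / 0.02540 m) = 6.013 in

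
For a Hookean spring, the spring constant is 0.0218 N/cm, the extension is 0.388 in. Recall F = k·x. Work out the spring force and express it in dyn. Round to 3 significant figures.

2150 dyn

From Hooke's law: F = kx.
k = 0.0218 N/cm = 2.180 N/m; x = 0.388 in = 0.009855 m.
F = 0.02148 N  (the unit combination reduces to kg·m/s² = N)
0.02148 N × (1 dyn / 1.000×10^-5 N) = 2148 dyn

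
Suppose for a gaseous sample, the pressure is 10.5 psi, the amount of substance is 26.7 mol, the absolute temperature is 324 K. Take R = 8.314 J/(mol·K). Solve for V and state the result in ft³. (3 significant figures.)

From the ideal-gas law: V = nRT/P.
P = 10.5 psi = 72395 Pa; n = 26.7 mol; T = 324 K; R = 8.314 J/(mol·K).
V = 0.9935 m³
0.9935 m³ × (1 ft³ / 0.02832 m³) = 35.08 ft³

35.1 ft³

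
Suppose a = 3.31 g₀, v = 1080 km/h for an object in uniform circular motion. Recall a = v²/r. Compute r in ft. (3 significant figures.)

9100 ft

Solving a = v²/r for r: r = v²/a.
a = 3.31 g₀ = 32.46 m/s²; v = 1080 km/h = 300.0 m/s.
r = 2773 m
2773 m × (1 ft / 0.3048 m) = 9097 ft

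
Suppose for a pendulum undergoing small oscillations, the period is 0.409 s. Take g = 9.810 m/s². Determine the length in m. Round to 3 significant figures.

0.0416 m

Rearranging T = 2π√(L/g) for L: L = g·(T/2π)².
T = 0.409 s; g = 9.810 m/s².
L = 0.04157 m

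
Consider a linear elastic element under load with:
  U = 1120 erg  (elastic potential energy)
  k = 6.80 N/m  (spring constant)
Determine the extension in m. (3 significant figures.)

0.00574 m

Solving U = ½k·x² for x: x = √(2U/k).
U = 1120 erg = 1.120×10^-4 J; k = 6.80 N/m.
x = 0.005739 m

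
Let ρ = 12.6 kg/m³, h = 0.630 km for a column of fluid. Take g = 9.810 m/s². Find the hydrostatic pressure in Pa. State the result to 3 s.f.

77900 Pa

Directly: P = ρgh.
ρ = 12.6 kg/m³; h = 0.630 km = 630.0 m; g = 9.810 m/s².
P = 77872 Pa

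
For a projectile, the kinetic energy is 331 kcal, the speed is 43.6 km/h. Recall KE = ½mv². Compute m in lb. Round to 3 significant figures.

41600 lb

Rearranging KE = ½mv² for m: m = 2·KE/v².
KE = 331 kcal = 1.385×10^6 J; v = 43.6 km/h = 12.11 m/s.
m = 18883 kg
18883 kg × (1 lb / 0.4536 kg) = 41631 lb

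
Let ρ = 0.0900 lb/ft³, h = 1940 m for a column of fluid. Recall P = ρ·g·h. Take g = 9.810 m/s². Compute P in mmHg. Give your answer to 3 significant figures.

P is given directly by: P = ρgh.
ρ = 0.0900 lb/ft³ = 1.442 kg/m³; h = 1940 m; g = 9.810 m/s².
P = 27437 Pa  (the unit combination reduces to kg/(m·s²) = Pa)
27437 Pa × (1 mmHg / 133.3 Pa) = 205.8 mmHg

206 mmHg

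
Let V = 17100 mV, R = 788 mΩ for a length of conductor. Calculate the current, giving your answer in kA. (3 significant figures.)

Solving V = I·R for I: I = V/R.
V = 17100 mV = 17.10 V; R = 788 mΩ = 0.7880 Ω.
I = 21.70 A
21.70 A × (1 kA / 1000 A) = 0.02170 kA

0.0217 kA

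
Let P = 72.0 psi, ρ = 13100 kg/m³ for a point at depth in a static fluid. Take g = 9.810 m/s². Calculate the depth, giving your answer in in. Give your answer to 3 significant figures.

Solving P = ρ·g·h for h: h = P/(ρ·g).
P = 72.0 psi = 4.964×10^5 Pa; ρ = 13100 kg/m³; g = 9.810 m/s².
h = 3.863 m
3.863 m × (1 in / 0.02540 m) = 152.1 in

152 in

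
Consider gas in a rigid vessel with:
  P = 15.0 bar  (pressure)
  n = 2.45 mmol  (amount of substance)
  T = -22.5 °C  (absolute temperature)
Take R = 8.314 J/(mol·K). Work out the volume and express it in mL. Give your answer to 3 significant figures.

Rearranging PV = nRT for V: V = nRT/P.
P = 15.0 bar = 1.500×10^6 Pa; n = 2.45 mmol = 0.002450 mol; T = -22.5 °C = 250.6 K; R = 8.314 J/(mol·K).
V = 3.404×10^-6 m³
3.404×10^-6 m³ × (1 mL / 1.000×10^-6 m³) = 3.404 mL

3.40 mL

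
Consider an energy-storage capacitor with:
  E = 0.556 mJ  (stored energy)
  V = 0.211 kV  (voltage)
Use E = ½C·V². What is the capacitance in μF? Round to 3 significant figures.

Rearranging: C = 2E/V².
E = 0.556 mJ = 5.560×10^-4 J; V = 0.211 kV = 211.0 V.
C = 2.498×10^-8 F
2.498×10^-8 F × (1 μF / 1.000×10^-6 F) = 0.02498 μF

0.0250 μF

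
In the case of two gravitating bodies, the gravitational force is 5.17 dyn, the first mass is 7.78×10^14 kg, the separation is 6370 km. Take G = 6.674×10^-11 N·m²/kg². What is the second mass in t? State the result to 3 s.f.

Rearranging: m₂ = F·r²/(G·m₁).
F = 5.17 dyn = 5.170×10^-5 N; m₁ = 7.78×10^14 kg; r = 6370 km = 6.370×10^6 m; G = 6.674×10^-11 N·m²/kg².
m₂ = 40402 kg
40402 kg × (1 t / 1000 kg) = 40.40 t

40.4 t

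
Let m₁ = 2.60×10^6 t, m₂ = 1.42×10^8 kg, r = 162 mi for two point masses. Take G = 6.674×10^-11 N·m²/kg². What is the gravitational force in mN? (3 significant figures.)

From Newton's law of gravitation: F = Gm₁m₂/r².
m₁ = 2.60×10^6 t = 2.600×10^9 kg; m₂ = 1.42×10^8 kg; r = 162 mi = 2.607×10^5 m; G = 6.674×10^-11 N·m²/kg².
F = 3.625×10^-4 N
3.625×10^-4 N × (1 mN / 0.001000 N) = 0.3625 mN

0.363 mN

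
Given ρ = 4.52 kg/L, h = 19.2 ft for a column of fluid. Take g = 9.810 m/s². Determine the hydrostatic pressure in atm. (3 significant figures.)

Directly: P = ρgh.
ρ = 4.52 kg/L = 4520 kg/m³; h = 19.2 ft = 5.852 m; g = 9.810 m/s².
P = 2.595×10^5 Pa
2.595×10^5 Pa × (1 atm / 1.013×10^5 Pa) = 2.561 atm

2.56 atm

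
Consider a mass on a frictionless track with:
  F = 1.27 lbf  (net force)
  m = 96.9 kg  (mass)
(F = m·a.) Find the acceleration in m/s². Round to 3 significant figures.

0.0583 m/s²

From Newton's second law: a = F/m.
F = 1.27 lbf = 5.649 N; m = 96.9 kg.
a = 0.05830 m/s²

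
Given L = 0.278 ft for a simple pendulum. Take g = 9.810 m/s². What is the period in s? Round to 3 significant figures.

0.584 s

Directly: T = 2π√(L/g).
L = 0.278 ft = 0.08473 m; g = 9.810 m/s².
T = 0.5839 s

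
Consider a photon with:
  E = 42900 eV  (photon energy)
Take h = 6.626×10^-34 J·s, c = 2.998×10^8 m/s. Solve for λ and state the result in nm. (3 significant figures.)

Rearranging E = h·c/λ for λ: λ = hc/E.
E = 42900 eV = 6.873×10^-15 J; h = 6.626×10^-34 J·s; c = 2.998×10^8 m/s.
λ = 2.890×10^-11 m
2.890×10^-11 m × (1 nm / 1.000×10^-9 m) = 0.02890 nm

0.0289 nm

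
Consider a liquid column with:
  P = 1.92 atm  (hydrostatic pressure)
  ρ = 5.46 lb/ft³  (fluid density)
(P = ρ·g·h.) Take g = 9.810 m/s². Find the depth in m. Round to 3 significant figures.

227 m

Solving P = ρ·g·h for h: h = P/(ρ·g).
P = 1.92 atm = 1.945×10^5 Pa; ρ = 5.46 lb/ft³ = 87.46 kg/m³; g = 9.810 m/s².
h = 226.7 m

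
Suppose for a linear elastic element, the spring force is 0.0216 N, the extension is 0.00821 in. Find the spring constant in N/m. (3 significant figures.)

104 N/m

Rearranging F = k·x for k: k = F/x.
F = 0.0216 N; x = 0.00821 in = 2.085×10^-4 m.
k = 103.6 N/m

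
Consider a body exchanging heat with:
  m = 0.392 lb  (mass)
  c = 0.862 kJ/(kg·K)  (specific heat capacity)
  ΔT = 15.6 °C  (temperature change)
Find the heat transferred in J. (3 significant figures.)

Directly: Q = mcΔT.
m = 0.392 lb = 0.1778 kg; c = 0.862 kJ/(kg·K) = 862.0 J/(kg·K); ΔT = 15.6 °C = 15.60 K.
Q = 2391 J  (the unit combination reduces to kg·m²/s² = J)

2390 J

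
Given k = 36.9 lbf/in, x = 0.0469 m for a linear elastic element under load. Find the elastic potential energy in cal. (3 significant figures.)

1.70 cal

Directly: U = ½kx².
k = 36.9 lbf/in = 6462 N/m; x = 0.0469 m.
U = 7.107 J  (the unit combination reduces to kg·m²/s² = J)
7.107 J × (1 cal / 4.184 J) = 1.699 cal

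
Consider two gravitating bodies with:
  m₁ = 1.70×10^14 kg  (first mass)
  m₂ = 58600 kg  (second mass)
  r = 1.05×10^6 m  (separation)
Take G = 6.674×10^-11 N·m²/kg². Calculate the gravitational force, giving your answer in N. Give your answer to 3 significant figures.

F is given directly by: F = Gm₁m₂/r².
m₁ = 1.70×10^14 kg; m₂ = 58600 kg; r = 1.05×10^6 m; G = 6.674×10^-11 N·m²/kg².
F = 6.031×10^-4 N

6.03×10^-4 N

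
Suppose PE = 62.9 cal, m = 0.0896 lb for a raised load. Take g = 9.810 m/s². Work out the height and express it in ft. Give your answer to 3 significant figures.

Rearranging: h = PE/(m·g).
PE = 62.9 cal = 263.2 J; m = 0.0896 lb = 0.04064 kg; g = 9.810 m/s².
h = 660.1 m
660.1 m × (1 ft / 0.3048 m) = 2166 ft

2170 ft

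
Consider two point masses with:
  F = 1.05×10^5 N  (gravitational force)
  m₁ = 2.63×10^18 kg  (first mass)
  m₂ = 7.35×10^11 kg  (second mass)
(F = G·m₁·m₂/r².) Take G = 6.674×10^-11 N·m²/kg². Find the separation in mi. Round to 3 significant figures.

21800 mi

From Newton's law of gravitation: r = √(G·m₁m₂/F).
F = 1.05×10^5 N; m₁ = 2.63×10^18 kg; m₂ = 7.35×10^11 kg; G = 6.674×10^-11 N·m²/kg².
r = 3.505×10^7 m
3.505×10^7 m × (1 mi / 1609 m) = 21781 mi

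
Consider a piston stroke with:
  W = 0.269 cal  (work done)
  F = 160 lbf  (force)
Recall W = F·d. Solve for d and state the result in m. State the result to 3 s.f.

0.00158 m

Rearranging: d = W/F.
W = 0.269 cal = 1.125 J; F = 160 lbf = 711.7 N.
d = 0.001581 m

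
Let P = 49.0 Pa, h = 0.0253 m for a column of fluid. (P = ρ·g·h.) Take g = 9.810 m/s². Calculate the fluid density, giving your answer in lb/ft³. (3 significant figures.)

12.3 lb/ft³

Rearranging P = ρ·g·h for ρ: ρ = P/(g·h).
P = 49.0 Pa; h = 0.0253 m; g = 9.810 m/s².
ρ = 197.4 kg/m³
197.4 kg/m³ × (1 lb/ft³ / 16.02 kg/m³) = 12.32 lb/ft³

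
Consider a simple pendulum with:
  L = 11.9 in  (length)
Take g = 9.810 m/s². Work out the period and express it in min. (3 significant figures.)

Directly: T = 2π√(L/g).
L = 11.9 in = 0.3023 m; g = 9.810 m/s².
T = 1.103 s
1.103 s × (1 min / 60.00 s) = 0.01838 min

0.0184 min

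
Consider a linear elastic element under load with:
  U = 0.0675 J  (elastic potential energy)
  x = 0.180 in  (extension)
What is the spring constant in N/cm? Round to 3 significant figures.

Rearranging: k = 2U/x².
U = 0.0675 J; x = 0.180 in = 0.004572 m.
k = 6458 N/m
6458 N/m × (1 N/cm / 100.0 N/m) = 64.58 N/cm

64.6 N/cm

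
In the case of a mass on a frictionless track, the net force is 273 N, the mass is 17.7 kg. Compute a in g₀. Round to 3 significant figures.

1.57 g₀

Rearranging F = m·a for a: a = F/m.
F = 273 N; m = 17.7 kg.
a = 15.42 m/s²
15.42 m/s² × (1 g₀ / 9.807 m/s²) = 1.573 g₀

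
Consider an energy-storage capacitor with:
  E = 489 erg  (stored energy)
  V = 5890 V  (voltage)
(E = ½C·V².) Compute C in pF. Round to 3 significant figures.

Solving E = ½C·V² for C: C = 2E/V².
E = 489 erg = 4.890×10^-5 J; V = 5890 V.
C = 2.819×10^-12 F
2.819×10^-12 F × (1 pF / 1.000×10^-12 F) = 2.819 pF

2.82 pF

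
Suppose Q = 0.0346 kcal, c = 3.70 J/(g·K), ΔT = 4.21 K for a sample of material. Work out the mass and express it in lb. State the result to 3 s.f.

0.0205 lb

Rearranging Q = m·c·ΔT for m: m = Q/(c·ΔT).
Q = 0.0346 kcal = 144.8 J; c = 3.70 J/(g·K) = 3700 J/(kg·K); ΔT = 4.21 K.
m = 0.009294 kg
0.009294 kg × (1 lb / 0.4536 kg) = 0.02049 lb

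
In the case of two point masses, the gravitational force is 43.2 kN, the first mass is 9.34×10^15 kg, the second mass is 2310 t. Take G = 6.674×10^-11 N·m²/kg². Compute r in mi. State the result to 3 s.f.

From Newton's law of gravitation: r = √(G·m₁m₂/F).
F = 43.2 kN = 43200 N; m₁ = 9.34×10^15 kg; m₂ = 2310 t = 2.310×10^6 kg; G = 6.674×10^-11 N·m²/kg².
r = 5773 m
5773 m × (1 mi / 1609 m) = 3.587 mi

3.59 mi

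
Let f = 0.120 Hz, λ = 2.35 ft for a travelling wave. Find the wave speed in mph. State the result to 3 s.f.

0.192 mph

v is given directly by: v = fλ.
f = 0.120 Hz; λ = 2.35 ft = 0.7163 m.
v = 0.08595 m/s
0.08595 m/s × (1 mph / 0.4470 m/s) = 0.1923 mph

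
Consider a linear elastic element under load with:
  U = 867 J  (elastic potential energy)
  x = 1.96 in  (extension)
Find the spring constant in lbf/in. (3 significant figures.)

Rearranging U = ½k·x² for k: k = 2U/x².
U = 867 J; x = 1.96 in = 0.04978 m.
k = 6.996×10^5 N/m
6.996×10^5 N/m × (1 lbf/in / 175.1 N/m) = 3995 lbf/in

4000 lbf/in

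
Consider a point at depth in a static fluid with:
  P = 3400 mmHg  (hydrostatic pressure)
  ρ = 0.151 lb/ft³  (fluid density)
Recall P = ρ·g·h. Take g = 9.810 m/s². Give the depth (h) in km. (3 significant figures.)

Solving P = ρ·g·h for h: h = P/(ρ·g).
P = 3400 mmHg = 4.533×10^5 Pa; ρ = 0.151 lb/ft³ = 2.419 kg/m³; g = 9.810 m/s².
h = 19104 m
19104 m × (1 km / 1000 m) = 19.10 km

19.1 km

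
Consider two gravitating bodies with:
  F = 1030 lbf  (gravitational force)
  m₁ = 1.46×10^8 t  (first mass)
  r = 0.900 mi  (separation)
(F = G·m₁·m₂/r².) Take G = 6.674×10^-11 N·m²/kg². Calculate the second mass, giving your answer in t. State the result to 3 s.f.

9.86×10^5 t

Rearranging F = G·m₁·m₂/r² for m₂: m₂ = F·r²/(G·m₁).
F = 1030 lbf = 4582 N; m₁ = 1.46×10^8 t = 1.460×10^11 kg; r = 0.900 mi = 1448 m; G = 6.674×10^-11 N·m²/kg².
m₂ = 9.864×10^8 kg
9.864×10^8 kg × (1 t / 1000 kg) = 9.864×10^5 t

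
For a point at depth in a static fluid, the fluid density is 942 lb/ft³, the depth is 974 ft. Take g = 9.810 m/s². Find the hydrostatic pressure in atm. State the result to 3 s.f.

434 atm

Directly: P = ρgh.
ρ = 942 lb/ft³ = 15089 kg/m³; h = 974 ft = 296.9 m; g = 9.810 m/s².
P = 4.395×10^7 Pa
4.395×10^7 Pa × (1 atm / 1.013×10^5 Pa) = 433.7 atm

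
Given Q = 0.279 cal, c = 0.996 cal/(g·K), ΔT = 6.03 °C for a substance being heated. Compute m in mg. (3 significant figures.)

Solving Q = m·c·ΔT for m: m = Q/(c·ΔT).
Q = 0.279 cal = 1.167 J; c = 0.996 cal/(g·K) = 4167 J/(kg·K); ΔT = 6.03 °C = 6.030 K.
m = 4.645×10^-5 kg
4.645×10^-5 kg × (1 mg / 1.000×10^-6 kg) = 46.45 mg

46.5 mg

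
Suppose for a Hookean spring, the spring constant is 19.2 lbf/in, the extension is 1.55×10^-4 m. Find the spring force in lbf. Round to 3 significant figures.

0.117 lbf

Directly: F = kx.
k = 19.2 lbf/in = 3362 N/m; x = 1.55×10^-4 m.
F = 0.5212 N  (the unit combination reduces to kg·m/s² = N)
0.5212 N × (1 lbf / 4.448 N) = 0.1172 lbf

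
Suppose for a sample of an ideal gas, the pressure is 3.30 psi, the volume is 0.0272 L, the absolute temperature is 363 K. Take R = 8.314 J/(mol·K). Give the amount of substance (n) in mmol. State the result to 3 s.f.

From the ideal-gas law: n = PV/(RT).
P = 3.30 psi = 22753 Pa; V = 0.0272 L = 2.720×10^-5 m³; T = 363 K; R = 8.314 J/(mol·K).
n = 2.051×10^-4 mol
2.051×10^-4 mol × (1 mmol / 0.001000 mol) = 0.2051 mmol

0.205 mmol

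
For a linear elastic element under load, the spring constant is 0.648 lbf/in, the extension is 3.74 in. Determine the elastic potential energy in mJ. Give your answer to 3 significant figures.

512 mJ

Directly: U = ½kx².
k = 0.648 lbf/in = 113.5 N/m; x = 3.74 in = 0.09500 m.
U = 0.5120 J
0.5120 J × (1 mJ / 0.001000 J) = 512.0 mJ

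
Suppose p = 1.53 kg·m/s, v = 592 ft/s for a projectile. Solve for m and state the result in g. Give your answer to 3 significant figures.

8.48 g

Solving p = m·v for m: m = p/v.
p = 1.53 kg·m/s; v = 592 ft/s = 180.4 m/s.
m = 0.008479 kg
0.008479 kg × (1 g / 0.001000 kg) = 8.479 g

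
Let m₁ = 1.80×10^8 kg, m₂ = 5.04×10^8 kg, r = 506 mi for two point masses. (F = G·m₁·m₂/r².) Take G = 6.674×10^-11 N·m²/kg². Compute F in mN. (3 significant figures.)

From Newton's law of gravitation: F = Gm₁m₂/r².
m₁ = 1.80×10^8 kg; m₂ = 5.04×10^8 kg; r = 506 mi = 8.143×10^5 m; G = 6.674×10^-11 N·m²/kg².
F = 9.130×10^-6 N  (the unit combination reduces to kg·m/s² = N)
9.130×10^-6 N × (1 mN / 0.001000 N) = 0.009130 mN

0.00913 mN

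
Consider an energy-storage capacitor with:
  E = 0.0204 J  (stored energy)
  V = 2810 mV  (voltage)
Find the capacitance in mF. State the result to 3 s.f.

5.17 mF

Solving E = ½C·V² for C: C = 2E/V².
E = 0.0204 J; V = 2810 mV = 2.810 V.
C = 0.005167 F
0.005167 F × (1 mF / 0.001000 F) = 5.167 mF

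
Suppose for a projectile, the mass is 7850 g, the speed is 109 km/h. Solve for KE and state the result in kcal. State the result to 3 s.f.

Directly: KE = ½mv².
m = 7850 g = 7.850 kg; v = 109 km/h = 30.28 m/s.
KE = 3598 J  (the unit combination reduces to kg·m²/s² = J)
3598 J × (1 kcal / 4184 J) = 0.8600 kcal

0.860 kcal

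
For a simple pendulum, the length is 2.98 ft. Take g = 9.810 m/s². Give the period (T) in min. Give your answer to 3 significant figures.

0.0319 min

Directly: T = 2π√(L/g).
L = 2.98 ft = 0.9083 m; g = 9.810 m/s².
T = 1.912 s
1.912 s × (1 min / 60.00 s) = 0.03186 min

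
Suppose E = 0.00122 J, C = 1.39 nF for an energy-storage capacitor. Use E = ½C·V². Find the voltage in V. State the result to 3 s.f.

1320 V

Solving E = ½C·V² for V: V = √(2E/C).
E = 0.00122 J; C = 1.39 nF = 1.390×10^-9 F.
V = 1325 V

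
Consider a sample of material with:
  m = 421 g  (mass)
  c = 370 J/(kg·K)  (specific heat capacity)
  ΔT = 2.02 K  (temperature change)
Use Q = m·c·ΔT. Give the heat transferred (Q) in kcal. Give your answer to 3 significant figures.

Directly: Q = mcΔT.
m = 421 g = 0.4210 kg; c = 370 J/(kg·K); ΔT = 2.02 K.
Q = 314.7 J  (the unit combination reduces to kg·m²/s² = J)
314.7 J × (1 kcal / 4184 J) = 0.07520 kcal

0.0752 kcal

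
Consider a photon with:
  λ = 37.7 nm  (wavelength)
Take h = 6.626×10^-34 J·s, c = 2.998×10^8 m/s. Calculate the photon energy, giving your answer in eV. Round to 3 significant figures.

32.9 eV

E is given directly by: E = hc/λ.
λ = 37.7 nm = 3.770×10^-8 m; h = 6.626×10^-34 J·s; c = 2.998×10^8 m/s.
E = 5.269×10^-18 J  (the unit combination reduces to kg·m²/s² = J)
5.269×10^-18 J × (1 eV / 1.602×10^-19 J) = 32.89 eV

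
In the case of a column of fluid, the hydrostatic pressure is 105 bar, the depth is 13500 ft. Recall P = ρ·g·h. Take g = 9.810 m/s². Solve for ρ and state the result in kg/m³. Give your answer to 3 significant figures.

260 kg/m³

Rearranging P = ρ·g·h for ρ: ρ = P/(g·h).
P = 105 bar = 1.050×10^7 Pa; h = 13500 ft = 4115 m; g = 9.810 m/s².
ρ = 260.1 kg/m³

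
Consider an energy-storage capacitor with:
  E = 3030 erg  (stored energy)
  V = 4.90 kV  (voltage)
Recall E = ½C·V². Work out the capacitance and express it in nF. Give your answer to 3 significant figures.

0.0252 nF

Solving E = ½C·V² for C: C = 2E/V².
E = 3030 erg = 3.030×10^-4 J; V = 4.90 kV = 4900 V.
C = 2.524×10^-11 F
2.524×10^-11 F × (1 nF / 1.000×10^-9 F) = 0.02524 nF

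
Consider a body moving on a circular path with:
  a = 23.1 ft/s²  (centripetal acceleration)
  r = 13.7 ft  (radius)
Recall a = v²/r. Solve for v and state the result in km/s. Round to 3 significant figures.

0.00542 km/s

Rearranging: v = √(a·r).
a = 23.1 ft/s² = 7.041 m/s²; r = 13.7 ft = 4.176 m.
v = 5.422 m/s
5.422 m/s × (1 km/s / 1000 m/s) = 0.005422 km/s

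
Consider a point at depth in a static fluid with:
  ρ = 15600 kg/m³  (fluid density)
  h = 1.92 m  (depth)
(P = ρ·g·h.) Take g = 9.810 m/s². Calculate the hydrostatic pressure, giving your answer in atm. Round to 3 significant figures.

2.90 atm

Directly: P = ρgh.
ρ = 15600 kg/m³; h = 1.92 m; g = 9.810 m/s².
P = 2.938×10^5 Pa
2.938×10^5 Pa × (1 atm / 1.013×10^5 Pa) = 2.900 atm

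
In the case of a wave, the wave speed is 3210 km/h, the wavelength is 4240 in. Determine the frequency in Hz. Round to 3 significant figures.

Rearranging: f = v/λ.
v = 3210 km/h = 891.7 m/s; λ = 4240 in = 107.7 m.
f = 8.279 Hz

8.28 Hz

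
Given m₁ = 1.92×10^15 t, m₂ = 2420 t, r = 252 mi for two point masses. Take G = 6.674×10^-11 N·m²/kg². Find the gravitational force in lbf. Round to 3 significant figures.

424 lbf

F is given directly by: F = Gm₁m₂/r².
m₁ = 1.92×10^15 t = 1.920×10^18 kg; m₂ = 2420 t = 2.420×10^6 kg; r = 252 mi = 4.056×10^5 m; G = 6.674×10^-11 N·m²/kg².
F = 1885 N  (the unit combination reduces to kg·m/s² = N)
1885 N × (1 lbf / 4.448 N) = 423.9 lbf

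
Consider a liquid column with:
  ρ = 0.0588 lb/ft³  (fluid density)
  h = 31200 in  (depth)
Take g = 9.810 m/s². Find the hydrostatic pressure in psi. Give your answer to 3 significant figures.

Directly: P = ρgh.
ρ = 0.0588 lb/ft³ = 0.9419 kg/m³; h = 31200 in = 792.5 m; g = 9.810 m/s².
P = 7322 Pa
7322 Pa × (1 psi / 6895 Pa) = 1.062 psi

1.06 psi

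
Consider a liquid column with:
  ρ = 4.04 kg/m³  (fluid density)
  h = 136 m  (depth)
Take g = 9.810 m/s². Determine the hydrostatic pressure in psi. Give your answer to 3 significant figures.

Directly: P = ρgh.
ρ = 4.04 kg/m³; h = 136 m; g = 9.810 m/s².
P = 5390 Pa
5390 Pa × (1 psi / 6895 Pa) = 0.7818 psi

0.782 psi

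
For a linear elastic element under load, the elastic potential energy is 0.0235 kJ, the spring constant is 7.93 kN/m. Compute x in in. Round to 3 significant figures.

Solving U = ½k·x² for x: x = √(2U/k).
U = 0.0235 kJ = 23.50 J; k = 7.93 kN/m = 7930 N/m.
x = 0.07699 m
0.07699 m × (1 in / 0.02540 m) = 3.031 in

3.03 in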